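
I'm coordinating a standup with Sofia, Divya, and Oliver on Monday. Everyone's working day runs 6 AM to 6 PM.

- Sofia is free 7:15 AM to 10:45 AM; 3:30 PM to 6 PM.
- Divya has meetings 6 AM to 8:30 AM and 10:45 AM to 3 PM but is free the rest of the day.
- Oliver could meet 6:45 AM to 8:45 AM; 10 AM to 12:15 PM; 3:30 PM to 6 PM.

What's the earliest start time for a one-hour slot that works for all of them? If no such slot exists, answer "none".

Sofia free: 07:15-10:45, 15:30-18:00.
Divya free: 08:30-10:45, 15:00-18:00 (invert busy blocks within the working day).
Oliver free: 06:45-08:45, 10:00-12:15, 15:30-18:00.
Sofia ∩ Divya: 08:30-10:45, 15:30-18:00.
Sofia ∩ Divya ∩ Oliver: 08:30-08:45, 10:00-10:45, 15:30-18:00.
The first common window of at least 60 minutes is 15:30-18:00, so the earliest start is 15:30.

15:30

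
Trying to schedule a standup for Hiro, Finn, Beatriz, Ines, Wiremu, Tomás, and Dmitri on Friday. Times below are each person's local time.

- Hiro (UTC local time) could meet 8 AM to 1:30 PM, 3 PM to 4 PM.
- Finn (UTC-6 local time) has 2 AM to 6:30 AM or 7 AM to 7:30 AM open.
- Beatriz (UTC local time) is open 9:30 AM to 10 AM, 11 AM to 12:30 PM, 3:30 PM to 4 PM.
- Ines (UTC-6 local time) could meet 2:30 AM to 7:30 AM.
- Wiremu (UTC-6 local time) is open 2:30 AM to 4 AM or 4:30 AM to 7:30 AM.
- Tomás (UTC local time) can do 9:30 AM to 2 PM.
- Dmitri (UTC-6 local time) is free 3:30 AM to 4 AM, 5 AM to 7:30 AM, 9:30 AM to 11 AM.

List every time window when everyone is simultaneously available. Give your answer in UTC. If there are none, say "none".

09:30-10:00, 11:00-12:30

Hiro in UTC: 08:00-13:30, 15:00-16:00.
Finn in UTC: 08:00-12:30, 13:00-13:30 (add 6h to convert from UTC-6).
Beatriz in UTC: 09:30-10:00, 11:00-12:30, 15:30-16:00.
Ines in UTC: 08:30-13:30 (add 6h to convert from UTC-6).
Wiremu in UTC: 08:30-10:00, 10:30-13:30 (add 6h to convert from UTC-6).
Tomás in UTC: 09:30-14:00.
Dmitri in UTC: 09:30-10:00, 11:00-13:30, 15:30-17:00 (add 6h to convert from UTC-6).
Hiro ∩ Finn: 08:00-12:30, 13:00-13:30.
Hiro ∩ Finn ∩ Beatriz: 09:30-10:00, 11:00-12:30.
Hiro ∩ Finn ∩ Beatriz ∩ Ines: 09:30-10:00, 11:00-12:30.
Hiro ∩ Finn ∩ Beatriz ∩ Ines ∩ Wiremu: 09:30-10:00, 11:00-12:30.
Hiro ∩ Finn ∩ Beatriz ∩ Ines ∩ Wiremu ∩ Tomás: 09:30-10:00, 11:00-12:30.
Hiro ∩ Finn ∩ Beatriz ∩ Ines ∩ Wiremu ∩ Tomás ∩ Dmitri: 09:30-10:00, 11:00-12:30.
Those are the intersection windows.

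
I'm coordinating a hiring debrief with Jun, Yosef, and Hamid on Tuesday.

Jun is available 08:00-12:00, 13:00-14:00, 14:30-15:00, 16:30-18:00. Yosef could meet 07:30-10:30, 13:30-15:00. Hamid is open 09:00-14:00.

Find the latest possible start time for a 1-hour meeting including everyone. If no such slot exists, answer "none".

09:30

Jun ∩ Yosef: 08:00-10:30, 13:30-14:00, 14:30-15:00.
Jun ∩ Yosef ∩ Hamid: 09:00-10:30, 13:30-14:00.
The last common window of at least 60 minutes is 09:00-10:30; a 60-minute meeting can start as late as 09:30 and still end by 10:30.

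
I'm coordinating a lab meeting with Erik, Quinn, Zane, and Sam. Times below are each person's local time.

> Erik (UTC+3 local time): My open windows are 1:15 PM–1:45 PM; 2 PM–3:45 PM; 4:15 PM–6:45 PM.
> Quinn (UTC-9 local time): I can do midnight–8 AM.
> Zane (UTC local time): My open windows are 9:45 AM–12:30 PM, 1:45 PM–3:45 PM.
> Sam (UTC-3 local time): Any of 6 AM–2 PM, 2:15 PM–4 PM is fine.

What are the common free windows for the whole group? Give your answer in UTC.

Erik in UTC: 10:15-10:45, 11:00-12:45, 13:15-15:45 (subtract 3h to convert from UTC+3).
Quinn in UTC: 09:00-17:00 (add 9h to convert from UTC-9).
Zane in UTC: 09:45-12:30, 13:45-15:45.
Sam in UTC: 09:00-17:00, 17:15-19:00 (add 3h to convert from UTC-3).
Erik ∩ Quinn: 10:15-10:45, 11:00-12:45, 13:15-15:45.
Erik ∩ Quinn ∩ Zane: 10:15-10:45, 11:00-12:30, 13:45-15:45.
Erik ∩ Quinn ∩ Zane ∩ Sam: 10:15-10:45, 11:00-12:30, 13:45-15:45.
Those are the intersection windows.

10:15-10:45, 11:00-12:30, 13:45-15:45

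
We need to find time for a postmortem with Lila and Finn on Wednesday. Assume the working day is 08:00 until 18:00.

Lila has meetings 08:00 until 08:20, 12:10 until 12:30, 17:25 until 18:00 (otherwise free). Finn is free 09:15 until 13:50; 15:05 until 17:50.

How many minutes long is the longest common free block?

Lila free: 08:20-12:10, 12:30-17:25 (invert busy blocks within the working day).
Finn free: 09:15-13:50, 15:05-17:50.
Lila ∩ Finn: 09:15-12:10, 12:30-13:50, 15:05-17:25.
Those are the intersection windows.
The longest is 09:15-12:10 at 175 minutes.

175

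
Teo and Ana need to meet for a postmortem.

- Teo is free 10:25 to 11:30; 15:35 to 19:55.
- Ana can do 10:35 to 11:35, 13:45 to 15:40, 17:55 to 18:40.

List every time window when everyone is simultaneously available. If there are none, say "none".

10:35-11:30, 15:35-15:40, 17:55-18:40

Teo ∩ Ana: 10:35-11:30, 15:35-15:40, 17:55-18:40.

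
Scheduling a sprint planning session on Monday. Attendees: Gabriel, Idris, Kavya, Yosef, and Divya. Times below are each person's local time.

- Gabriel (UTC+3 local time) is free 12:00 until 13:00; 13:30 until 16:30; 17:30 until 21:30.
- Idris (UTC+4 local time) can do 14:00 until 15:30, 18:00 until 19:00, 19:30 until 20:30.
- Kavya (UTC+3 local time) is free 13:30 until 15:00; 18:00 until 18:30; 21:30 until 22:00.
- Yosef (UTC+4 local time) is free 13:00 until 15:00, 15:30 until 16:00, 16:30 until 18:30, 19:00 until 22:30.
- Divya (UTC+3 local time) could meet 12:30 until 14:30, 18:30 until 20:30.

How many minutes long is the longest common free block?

30

Gabriel in UTC: 09:00-10:00, 10:30-13:30, 14:30-18:30 (subtract 3h to convert from UTC+3).
Idris in UTC: 10:00-11:30, 14:00-15:00, 15:30-16:30 (subtract 4h to convert from UTC+4).
Kavya in UTC: 10:30-12:00, 15:00-15:30, 18:30-19:00 (subtract 3h to convert from UTC+3).
Yosef in UTC: 09:00-11:00, 11:30-12:00, 12:30-14:30, 15:00-18:30 (subtract 4h to convert from UTC+4).
Divya in UTC: 09:30-11:30, 15:30-17:30 (subtract 3h to convert from UTC+3).
Gabriel ∩ Idris: 10:30-11:30, 14:30-15:00, 15:30-16:30.
Gabriel ∩ Idris ∩ Kavya: 10:30-11:30.
Gabriel ∩ Idris ∩ Kavya ∩ Yosef: 10:30-11:00.
Gabriel ∩ Idris ∩ Kavya ∩ Yosef ∩ Divya: 10:30-11:00.
The longest is 10:30-11:00 at 30 minutes.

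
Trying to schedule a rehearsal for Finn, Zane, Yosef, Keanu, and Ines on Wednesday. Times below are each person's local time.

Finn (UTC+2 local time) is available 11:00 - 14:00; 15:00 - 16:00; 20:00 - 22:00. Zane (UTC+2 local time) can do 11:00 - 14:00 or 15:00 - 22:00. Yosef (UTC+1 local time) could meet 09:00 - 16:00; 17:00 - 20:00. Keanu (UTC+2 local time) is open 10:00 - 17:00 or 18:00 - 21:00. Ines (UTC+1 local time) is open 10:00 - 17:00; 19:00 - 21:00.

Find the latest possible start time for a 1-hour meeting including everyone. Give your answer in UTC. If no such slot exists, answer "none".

18:00

Finn in UTC: 09:00-12:00, 13:00-14:00, 18:00-20:00 (subtract 2h to convert from UTC+2).
Zane in UTC: 09:00-12:00, 13:00-20:00 (subtract 2h to convert from UTC+2).
Yosef in UTC: 08:00-15:00, 16:00-19:00 (subtract 1h to convert from UTC+1).
Keanu in UTC: 08:00-15:00, 16:00-19:00 (subtract 2h to convert from UTC+2).
Ines in UTC: 09:00-16:00, 18:00-20:00 (subtract 1h to convert from UTC+1).
Finn ∩ Zane: 09:00-12:00, 13:00-14:00, 18:00-20:00.
Finn ∩ Zane ∩ Yosef: 09:00-12:00, 13:00-14:00, 18:00-19:00.
Finn ∩ Zane ∩ Yosef ∩ Keanu: 09:00-12:00, 13:00-14:00, 18:00-19:00.
Finn ∩ Zane ∩ Yosef ∩ Keanu ∩ Ines: 09:00-12:00, 13:00-14:00, 18:00-19:00.
The last common window of at least 60 minutes is 18:00-19:00; a 60-minute meeting can start as late as 18:00 and still end by 19:00.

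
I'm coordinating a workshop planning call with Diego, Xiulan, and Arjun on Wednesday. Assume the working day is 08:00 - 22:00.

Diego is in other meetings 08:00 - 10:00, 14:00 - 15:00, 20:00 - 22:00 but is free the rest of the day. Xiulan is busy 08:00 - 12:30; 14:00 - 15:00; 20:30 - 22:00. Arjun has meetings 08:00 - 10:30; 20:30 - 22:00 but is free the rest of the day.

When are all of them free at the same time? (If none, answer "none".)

Diego free: 10:00-14:00, 15:00-20:00 (invert busy blocks within the working day).
Xiulan free: 12:30-14:00, 15:00-20:30 (invert busy blocks within the working day).
Arjun free: 10:30-20:30 (invert busy blocks within the working day).
Diego ∩ Xiulan: 12:30-14:00, 15:00-20:00.
Diego ∩ Xiulan ∩ Arjun: 12:30-14:00, 15:00-20:00.

12:30-14:00, 15:00-20:00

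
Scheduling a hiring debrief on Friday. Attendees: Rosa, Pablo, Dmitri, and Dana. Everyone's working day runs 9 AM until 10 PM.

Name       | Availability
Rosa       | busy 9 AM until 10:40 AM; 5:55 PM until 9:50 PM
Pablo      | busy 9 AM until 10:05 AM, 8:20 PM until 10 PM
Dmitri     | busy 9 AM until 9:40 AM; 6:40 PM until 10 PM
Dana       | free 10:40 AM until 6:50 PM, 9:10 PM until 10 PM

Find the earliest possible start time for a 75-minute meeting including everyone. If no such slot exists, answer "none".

10:40

Rosa free: 10:40-17:55, 21:50-22:00 (invert busy blocks within the working day).
Pablo free: 10:05-20:20 (invert busy blocks within the working day).
Dmitri free: 09:40-18:40 (invert busy blocks within the working day).
Dana free: 10:40-18:50, 21:10-22:00.
Rosa ∩ Pablo: 10:40-17:55.
Rosa ∩ Pablo ∩ Dmitri: 10:40-17:55.
Rosa ∩ Pablo ∩ Dmitri ∩ Dana: 10:40-17:55.
Those are the intersection windows.
The first common window of at least 75 minutes is 10:40-17:55, so the earliest start is 10:40.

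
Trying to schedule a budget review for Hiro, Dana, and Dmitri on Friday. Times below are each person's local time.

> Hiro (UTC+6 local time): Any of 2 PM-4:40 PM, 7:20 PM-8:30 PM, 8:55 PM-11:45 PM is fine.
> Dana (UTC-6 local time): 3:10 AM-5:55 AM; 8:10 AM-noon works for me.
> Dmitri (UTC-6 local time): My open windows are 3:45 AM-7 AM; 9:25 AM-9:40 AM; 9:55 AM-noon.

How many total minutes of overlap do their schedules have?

180

Hiro in UTC: 08:00-10:40, 13:20-14:30, 14:55-17:45 (subtract 6h to convert from UTC+6).
Dana in UTC: 09:10-11:55, 14:10-18:00 (add 6h to convert from UTC-6).
Dmitri in UTC: 09:45-13:00, 15:25-15:40, 15:55-18:00 (add 6h to convert from UTC-6).
Hiro ∩ Dana: 09:10-10:40, 14:10-14:30, 14:55-17:45.
Hiro ∩ Dana ∩ Dmitri: 09:45-10:40, 15:25-15:40, 15:55-17:45.
Summing the common windows: 55 + 15 + 110 = 180 minutes.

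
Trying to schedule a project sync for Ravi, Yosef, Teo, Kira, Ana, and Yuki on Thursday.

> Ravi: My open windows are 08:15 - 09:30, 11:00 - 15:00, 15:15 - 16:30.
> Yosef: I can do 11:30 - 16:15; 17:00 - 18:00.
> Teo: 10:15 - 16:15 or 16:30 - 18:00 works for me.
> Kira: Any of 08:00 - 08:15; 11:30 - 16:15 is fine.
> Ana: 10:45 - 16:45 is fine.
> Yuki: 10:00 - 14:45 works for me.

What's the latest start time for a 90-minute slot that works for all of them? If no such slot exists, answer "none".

Ravi ∩ Yosef: 11:30-15:00, 15:15-16:15.
Ravi ∩ Yosef ∩ Teo: 11:30-15:00, 15:15-16:15.
Ravi ∩ Yosef ∩ Teo ∩ Kira: 11:30-15:00, 15:15-16:15.
Ravi ∩ Yosef ∩ Teo ∩ Kira ∩ Ana: 11:30-15:00, 15:15-16:15.
Ravi ∩ Yosef ∩ Teo ∩ Kira ∩ Ana ∩ Yuki: 11:30-14:45.
The last common window of at least 90 minutes is 11:30-14:45; a 90-minute meeting can start as late as 13:15 and still end by 14:45.

13:15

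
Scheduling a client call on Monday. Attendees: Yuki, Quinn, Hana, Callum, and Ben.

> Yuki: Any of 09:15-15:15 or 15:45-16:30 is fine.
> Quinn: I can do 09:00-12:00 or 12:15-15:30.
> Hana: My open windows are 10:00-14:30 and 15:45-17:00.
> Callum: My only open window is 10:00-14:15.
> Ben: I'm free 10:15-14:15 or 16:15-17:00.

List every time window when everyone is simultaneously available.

10:15-12:00, 12:15-14:15

Yuki ∩ Quinn: 09:15-12:00, 12:15-15:15.
Yuki ∩ Quinn ∩ Hana: 10:00-12:00, 12:15-14:30.
Yuki ∩ Quinn ∩ Hana ∩ Callum: 10:00-12:00, 12:15-14:15.
Yuki ∩ Quinn ∩ Hana ∩ Callum ∩ Ben: 10:15-12:00, 12:15-14:15.
Those are the intersection windows.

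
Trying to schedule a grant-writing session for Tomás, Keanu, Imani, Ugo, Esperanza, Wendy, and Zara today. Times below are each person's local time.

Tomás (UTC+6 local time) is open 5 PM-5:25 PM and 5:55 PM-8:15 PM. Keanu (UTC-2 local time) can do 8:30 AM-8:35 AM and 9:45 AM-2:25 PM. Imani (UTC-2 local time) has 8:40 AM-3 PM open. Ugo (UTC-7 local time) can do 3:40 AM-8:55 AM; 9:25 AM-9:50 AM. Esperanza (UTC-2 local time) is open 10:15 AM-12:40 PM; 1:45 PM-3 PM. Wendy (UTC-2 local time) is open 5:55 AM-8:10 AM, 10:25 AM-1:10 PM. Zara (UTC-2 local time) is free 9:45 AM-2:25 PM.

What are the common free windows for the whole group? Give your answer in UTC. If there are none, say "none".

Tomás in UTC: 11:00-11:25, 11:55-14:15 (subtract 6h to convert from UTC+6).
Keanu in UTC: 10:30-10:35, 11:45-16:25 (add 2h to convert from UTC-2).
Imani in UTC: 10:40-17:00 (add 2h to convert from UTC-2).
Ugo in UTC: 10:40-15:55, 16:25-16:50 (add 7h to convert from UTC-7).
Esperanza in UTC: 12:15-14:40, 15:45-17:00 (add 2h to convert from UTC-2).
Wendy in UTC: 07:55-10:10, 12:25-15:10 (add 2h to convert from UTC-2).
Zara in UTC: 11:45-16:25 (add 2h to convert from UTC-2).
Tomás ∩ Keanu: 11:55-14:15.
Tomás ∩ Keanu ∩ Imani: 11:55-14:15.
Tomás ∩ Keanu ∩ Imani ∩ Ugo: 11:55-14:15.
Tomás ∩ Keanu ∩ Imani ∩ Ugo ∩ Esperanza: 12:15-14:15.
Tomás ∩ Keanu ∩ Imani ∩ Ugo ∩ Esperanza ∩ Wendy: 12:25-14:15.
Tomás ∩ Keanu ∩ Imani ∩ Ugo ∩ Esperanza ∩ Wendy ∩ Zara: 12:25-14:15.

12:25-14:15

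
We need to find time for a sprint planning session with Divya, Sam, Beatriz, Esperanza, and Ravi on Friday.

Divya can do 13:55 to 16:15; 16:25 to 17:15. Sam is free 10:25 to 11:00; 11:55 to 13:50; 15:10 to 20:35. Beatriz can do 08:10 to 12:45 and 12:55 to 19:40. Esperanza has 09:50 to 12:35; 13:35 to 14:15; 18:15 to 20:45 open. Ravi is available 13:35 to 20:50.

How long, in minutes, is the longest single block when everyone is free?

0

Divya ∩ Sam: 15:10-16:15, 16:25-17:15.
Divya ∩ Sam ∩ Beatriz: 15:10-16:15, 16:25-17:15.
Divya ∩ Sam ∩ Beatriz ∩ Esperanza: ∅.
Divya ∩ Sam ∩ Beatriz ∩ Esperanza ∩ Ravi: ∅.
There is no time when everyone is free.
No common window exists, so the longest block is 0 minutes.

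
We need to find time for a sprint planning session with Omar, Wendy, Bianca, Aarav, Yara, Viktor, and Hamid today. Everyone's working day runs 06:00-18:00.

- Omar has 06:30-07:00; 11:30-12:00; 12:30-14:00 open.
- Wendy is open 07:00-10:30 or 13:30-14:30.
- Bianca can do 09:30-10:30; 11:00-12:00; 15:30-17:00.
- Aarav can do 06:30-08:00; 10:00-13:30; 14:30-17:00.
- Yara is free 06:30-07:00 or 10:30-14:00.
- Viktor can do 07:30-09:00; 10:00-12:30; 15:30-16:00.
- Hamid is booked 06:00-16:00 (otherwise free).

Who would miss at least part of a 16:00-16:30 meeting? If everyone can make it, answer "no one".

Omar, Viktor, Wendy, Yara

Omar free: 06:30-07:00, 11:30-12:00, 12:30-14:00.
Wendy free: 07:00-10:30, 13:30-14:30.
Bianca free: 09:30-10:30, 11:00-12:00, 15:30-17:00.
Aarav free: 06:30-08:00, 10:00-13:30, 14:30-17:00.
Yara free: 06:30-07:00, 10:30-14:00.
Viktor free: 07:30-09:00, 10:00-12:30, 15:30-16:00.
Hamid free: 16:00-18:00 (invert busy blocks within the working day).
Omar: not fully free for 16:00-16:30. Wendy: not fully free for 16:00-16:30. Bianca: free for 16:00-16:30. Aarav: free for 16:00-16:30. Yara: not fully free for 16:00-16:30. Viktor: not fully free for 16:00-16:30. Hamid: free for 16:00-16:30.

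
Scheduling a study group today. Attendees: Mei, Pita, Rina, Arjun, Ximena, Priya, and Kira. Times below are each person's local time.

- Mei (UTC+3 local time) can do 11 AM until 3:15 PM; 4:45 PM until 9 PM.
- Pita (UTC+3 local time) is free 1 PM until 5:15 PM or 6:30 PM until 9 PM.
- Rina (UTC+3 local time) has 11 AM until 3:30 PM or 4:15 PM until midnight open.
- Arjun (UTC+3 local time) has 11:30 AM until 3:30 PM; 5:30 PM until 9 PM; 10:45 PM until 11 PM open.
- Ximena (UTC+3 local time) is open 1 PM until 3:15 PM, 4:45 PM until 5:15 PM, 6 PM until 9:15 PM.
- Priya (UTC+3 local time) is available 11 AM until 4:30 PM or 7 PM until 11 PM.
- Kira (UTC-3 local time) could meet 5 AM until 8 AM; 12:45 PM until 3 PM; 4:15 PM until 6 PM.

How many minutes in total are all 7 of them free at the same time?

Mei in UTC: 08:00-12:15, 13:45-18:00 (subtract 3h to convert from UTC+3).
Pita in UTC: 10:00-14:15, 15:30-18:00 (subtract 3h to convert from UTC+3).
Rina in UTC: 08:00-12:30, 13:15-21:00 (subtract 3h to convert from UTC+3).
Arjun in UTC: 08:30-12:30, 14:30-18:00, 19:45-20:00 (subtract 3h to convert from UTC+3).
Ximena in UTC: 10:00-12:15, 13:45-14:15, 15:00-18:15 (subtract 3h to convert from UTC+3).
Priya in UTC: 08:00-13:30, 16:00-20:00 (subtract 3h to convert from UTC+3).
Kira in UTC: 08:00-11:00, 15:45-18:00, 19:15-21:00 (add 3h to convert from UTC-3).
Mei ∩ Pita: 10:00-12:15, 13:45-14:15, 15:30-18:00.
Mei ∩ Pita ∩ Rina: 10:00-12:15, 13:45-14:15, 15:30-18:00.
Mei ∩ Pita ∩ Rina ∩ Arjun: 10:00-12:15, 15:30-18:00.
Mei ∩ Pita ∩ Rina ∩ Arjun ∩ Ximena: 10:00-12:15, 15:30-18:00.
Mei ∩ Pita ∩ Rina ∩ Arjun ∩ Ximena ∩ Priya: 10:00-12:15, 16:00-18:00.
Mei ∩ Pita ∩ Rina ∩ Arjun ∩ Ximena ∩ Priya ∩ Kira: 10:00-11:00, 16:00-18:00.
Summing the common windows: 60 + 120 = 180 minutes.

180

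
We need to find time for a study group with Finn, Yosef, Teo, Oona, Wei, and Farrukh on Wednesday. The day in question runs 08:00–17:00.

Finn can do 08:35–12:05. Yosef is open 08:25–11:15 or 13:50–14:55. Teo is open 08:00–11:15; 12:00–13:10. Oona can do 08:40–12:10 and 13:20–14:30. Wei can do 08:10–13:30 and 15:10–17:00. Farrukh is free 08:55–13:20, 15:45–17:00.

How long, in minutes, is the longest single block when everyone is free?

Finn ∩ Yosef: 08:35-11:15.
Finn ∩ Yosef ∩ Teo: 08:35-11:15.
Finn ∩ Yosef ∩ Teo ∩ Oona: 08:40-11:15.
Finn ∩ Yosef ∩ Teo ∩ Oona ∩ Wei: 08:40-11:15.
Finn ∩ Yosef ∩ Teo ∩ Oona ∩ Wei ∩ Farrukh: 08:55-11:15.
The longest is 08:55-11:15 at 140 minutes.

140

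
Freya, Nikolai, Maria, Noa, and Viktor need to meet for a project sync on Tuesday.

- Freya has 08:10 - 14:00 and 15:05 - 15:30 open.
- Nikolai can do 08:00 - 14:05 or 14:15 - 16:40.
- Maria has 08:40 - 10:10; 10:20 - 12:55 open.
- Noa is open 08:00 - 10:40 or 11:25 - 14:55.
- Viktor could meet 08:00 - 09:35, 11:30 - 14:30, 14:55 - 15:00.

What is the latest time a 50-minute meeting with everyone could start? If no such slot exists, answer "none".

Freya ∩ Nikolai: 08:10-14:00, 15:05-15:30.
Freya ∩ Nikolai ∩ Maria: 08:40-10:10, 10:20-12:55.
Freya ∩ Nikolai ∩ Maria ∩ Noa: 08:40-10:10, 10:20-10:40, 11:25-12:55.
Freya ∩ Nikolai ∩ Maria ∩ Noa ∩ Viktor: 08:40-09:35, 11:30-12:55.
The last common window of at least 50 minutes is 11:30-12:55; a 50-minute meeting can start as late as 12:05 and still end by 12:55.

12:05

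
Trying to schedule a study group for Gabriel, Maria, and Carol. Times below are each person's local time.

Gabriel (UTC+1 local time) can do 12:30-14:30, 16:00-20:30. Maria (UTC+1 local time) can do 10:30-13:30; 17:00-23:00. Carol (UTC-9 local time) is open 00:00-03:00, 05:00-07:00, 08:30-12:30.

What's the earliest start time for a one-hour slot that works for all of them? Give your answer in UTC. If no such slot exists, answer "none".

17:30

Gabriel in UTC: 11:30-13:30, 15:00-19:30 (subtract 1h to convert from UTC+1).
Maria in UTC: 09:30-12:30, 16:00-22:00 (subtract 1h to convert from UTC+1).
Carol in UTC: 09:00-12:00, 14:00-16:00, 17:30-21:30 (add 9h to convert from UTC-9).
Gabriel ∩ Maria: 11:30-12:30, 16:00-19:30.
Gabriel ∩ Maria ∩ Carol: 11:30-12:00, 17:30-19:30.
Those are the intersection windows.
The first common window of at least 60 minutes is 17:30-19:30, so the earliest start is 17:30.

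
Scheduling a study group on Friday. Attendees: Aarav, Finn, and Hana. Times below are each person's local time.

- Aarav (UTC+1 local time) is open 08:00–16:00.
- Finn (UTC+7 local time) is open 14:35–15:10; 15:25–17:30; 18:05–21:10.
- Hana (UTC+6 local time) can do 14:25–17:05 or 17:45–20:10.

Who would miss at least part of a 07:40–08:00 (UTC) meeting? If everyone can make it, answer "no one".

Hana

Aarav in UTC: 07:00-15:00 (subtract 1h to convert from UTC+1).
Finn in UTC: 07:35-08:10, 08:25-10:30, 11:05-14:10 (subtract 7h to convert from UTC+7).
Hana in UTC: 08:25-11:05, 11:45-14:10 (subtract 6h to convert from UTC+6).
Aarav: free for 07:40-08:00. Finn: free for 07:40-08:00. Hana: not fully free for 07:40-08:00.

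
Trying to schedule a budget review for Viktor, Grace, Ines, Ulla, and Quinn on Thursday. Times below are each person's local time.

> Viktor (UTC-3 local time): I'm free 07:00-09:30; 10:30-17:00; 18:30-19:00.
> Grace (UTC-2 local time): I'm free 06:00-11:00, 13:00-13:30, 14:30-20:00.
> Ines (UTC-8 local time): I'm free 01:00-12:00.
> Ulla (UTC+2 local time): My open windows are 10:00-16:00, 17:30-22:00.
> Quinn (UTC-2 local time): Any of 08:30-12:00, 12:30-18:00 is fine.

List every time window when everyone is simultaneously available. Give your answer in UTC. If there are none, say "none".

Viktor in UTC: 10:00-12:30, 13:30-20:00, 21:30-22:00 (add 3h to convert from UTC-3).
Grace in UTC: 08:00-13:00, 15:00-15:30, 16:30-22:00 (add 2h to convert from UTC-2).
Ines in UTC: 09:00-20:00 (add 8h to convert from UTC-8).
Ulla in UTC: 08:00-14:00, 15:30-20:00 (subtract 2h to convert from UTC+2).
Quinn in UTC: 10:30-14:00, 14:30-20:00 (add 2h to convert from UTC-2).
Viktor ∩ Grace: 10:00-12:30, 15:00-15:30, 16:30-20:00, 21:30-22:00.
Viktor ∩ Grace ∩ Ines: 10:00-12:30, 15:00-15:30, 16:30-20:00.
Viktor ∩ Grace ∩ Ines ∩ Ulla: 10:00-12:30, 16:30-20:00.
Viktor ∩ Grace ∩ Ines ∩ Ulla ∩ Quinn: 10:30-12:30, 16:30-20:00.

10:30-12:30, 16:30-20:00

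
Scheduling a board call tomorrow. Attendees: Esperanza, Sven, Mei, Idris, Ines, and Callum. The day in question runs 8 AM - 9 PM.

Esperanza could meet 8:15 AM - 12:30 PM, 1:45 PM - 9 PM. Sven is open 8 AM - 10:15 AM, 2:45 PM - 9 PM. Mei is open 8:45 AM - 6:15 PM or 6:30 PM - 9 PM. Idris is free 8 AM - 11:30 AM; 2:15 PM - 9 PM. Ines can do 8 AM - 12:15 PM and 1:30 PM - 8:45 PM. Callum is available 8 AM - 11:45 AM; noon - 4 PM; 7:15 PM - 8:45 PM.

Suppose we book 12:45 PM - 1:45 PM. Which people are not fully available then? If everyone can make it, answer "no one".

Esperanza, Idris, Ines, Sven

Esperanza: not fully free for 12:45-13:45. Sven: not fully free for 12:45-13:45. Mei: free for 12:45-13:45. Idris: not fully free for 12:45-13:45. Ines: not fully free for 12:45-13:45. Callum: free for 12:45-13:45.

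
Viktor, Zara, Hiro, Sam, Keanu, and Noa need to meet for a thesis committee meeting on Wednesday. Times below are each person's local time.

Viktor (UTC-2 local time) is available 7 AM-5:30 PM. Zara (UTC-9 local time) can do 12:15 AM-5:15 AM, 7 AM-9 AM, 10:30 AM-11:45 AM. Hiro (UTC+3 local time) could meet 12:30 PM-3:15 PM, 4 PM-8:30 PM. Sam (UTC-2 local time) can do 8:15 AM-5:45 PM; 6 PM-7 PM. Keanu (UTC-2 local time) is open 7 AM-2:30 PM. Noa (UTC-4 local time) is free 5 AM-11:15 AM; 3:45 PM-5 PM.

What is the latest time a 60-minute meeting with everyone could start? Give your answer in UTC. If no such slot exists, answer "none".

Viktor in UTC: 09:00-19:30 (add 2h to convert from UTC-2).
Zara in UTC: 09:15-14:15, 16:00-18:00, 19:30-20:45 (add 9h to convert from UTC-9).
Hiro in UTC: 09:30-12:15, 13:00-17:30 (subtract 3h to convert from UTC+3).
Sam in UTC: 10:15-19:45, 20:00-21:00 (add 2h to convert from UTC-2).
Keanu in UTC: 09:00-16:30 (add 2h to convert from UTC-2).
Noa in UTC: 09:00-15:15, 19:45-21:00 (add 4h to convert from UTC-4).
Viktor ∩ Zara: 09:15-14:15, 16:00-18:00.
Viktor ∩ Zara ∩ Hiro: 09:30-12:15, 13:00-14:15, 16:00-17:30.
Viktor ∩ Zara ∩ Hiro ∩ Sam: 10:15-12:15, 13:00-14:15, 16:00-17:30.
Viktor ∩ Zara ∩ Hiro ∩ Sam ∩ Keanu: 10:15-12:15, 13:00-14:15, 16:00-16:30.
Viktor ∩ Zara ∩ Hiro ∩ Sam ∩ Keanu ∩ Noa: 10:15-12:15, 13:00-14:15.
So the common availability across everyone is 10:15-12:15, 13:00-14:15.
The last common window of at least 60 minutes is 13:00-14:15; a 60-minute meeting can start as late as 13:15 and still end by 14:15.

13:15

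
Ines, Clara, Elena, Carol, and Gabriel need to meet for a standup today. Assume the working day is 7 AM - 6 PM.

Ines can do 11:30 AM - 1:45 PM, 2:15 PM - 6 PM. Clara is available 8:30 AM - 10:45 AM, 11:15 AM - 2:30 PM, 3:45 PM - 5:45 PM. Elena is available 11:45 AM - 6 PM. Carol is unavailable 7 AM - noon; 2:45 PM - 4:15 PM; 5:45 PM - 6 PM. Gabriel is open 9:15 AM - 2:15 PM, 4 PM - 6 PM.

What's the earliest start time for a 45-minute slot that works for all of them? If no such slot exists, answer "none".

Ines free: 11:30-13:45, 14:15-18:00.
Clara free: 08:30-10:45, 11:15-14:30, 15:45-17:45.
Elena free: 11:45-18:00.
Carol free: 12:00-14:45, 16:15-17:45 (invert busy blocks within the working day).
Gabriel free: 09:15-14:15, 16:00-18:00.
Ines ∩ Clara: 11:30-13:45, 14:15-14:30, 15:45-17:45.
Ines ∩ Clara ∩ Elena: 11:45-13:45, 14:15-14:30, 15:45-17:45.
Ines ∩ Clara ∩ Elena ∩ Carol: 12:00-13:45, 14:15-14:30, 16:15-17:45.
Ines ∩ Clara ∩ Elena ∩ Carol ∩ Gabriel: 12:00-13:45, 16:15-17:45.
Those are the intersection windows.
The first common window of at least 45 minutes is 12:00-13:45, so the earliest start is 12:00.

12:00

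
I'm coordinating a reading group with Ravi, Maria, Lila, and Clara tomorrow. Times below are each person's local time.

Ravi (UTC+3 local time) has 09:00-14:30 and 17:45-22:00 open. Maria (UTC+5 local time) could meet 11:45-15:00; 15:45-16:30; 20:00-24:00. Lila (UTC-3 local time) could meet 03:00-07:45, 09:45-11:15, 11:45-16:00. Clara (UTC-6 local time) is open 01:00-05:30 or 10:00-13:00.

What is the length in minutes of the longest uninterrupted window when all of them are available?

180

Ravi in UTC: 06:00-11:30, 14:45-19:00 (subtract 3h to convert from UTC+3).
Maria in UTC: 06:45-10:00, 10:45-11:30, 15:00-19:00 (subtract 5h to convert from UTC+5).
Lila in UTC: 06:00-10:45, 12:45-14:15, 14:45-19:00 (add 3h to convert from UTC-3).
Clara in UTC: 07:00-11:30, 16:00-19:00 (add 6h to convert from UTC-6).
Ravi ∩ Maria: 06:45-10:00, 10:45-11:30, 15:00-19:00.
Ravi ∩ Maria ∩ Lila: 06:45-10:00, 15:00-19:00.
Ravi ∩ Maria ∩ Lila ∩ Clara: 07:00-10:00, 16:00-19:00.
The longest is 07:00-10:00 at 180 minutes.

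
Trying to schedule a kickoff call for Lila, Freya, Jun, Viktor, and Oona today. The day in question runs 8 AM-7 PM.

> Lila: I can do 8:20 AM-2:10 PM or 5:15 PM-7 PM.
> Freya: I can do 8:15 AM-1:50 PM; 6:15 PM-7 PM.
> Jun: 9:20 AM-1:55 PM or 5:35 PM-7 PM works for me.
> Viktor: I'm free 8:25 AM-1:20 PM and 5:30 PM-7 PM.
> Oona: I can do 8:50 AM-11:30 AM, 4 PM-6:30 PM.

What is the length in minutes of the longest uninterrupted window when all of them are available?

130

Lila ∩ Freya: 08:20-13:50, 18:15-19:00.
Lila ∩ Freya ∩ Jun: 09:20-13:50, 18:15-19:00.
Lila ∩ Freya ∩ Jun ∩ Viktor: 09:20-13:20, 18:15-19:00.
Lila ∩ Freya ∩ Jun ∩ Viktor ∩ Oona: 09:20-11:30, 18:15-18:30.
So the common availability across everyone is 09:20-11:30, 18:15-18:30.
The longest is 09:20-11:30 at 130 minutes.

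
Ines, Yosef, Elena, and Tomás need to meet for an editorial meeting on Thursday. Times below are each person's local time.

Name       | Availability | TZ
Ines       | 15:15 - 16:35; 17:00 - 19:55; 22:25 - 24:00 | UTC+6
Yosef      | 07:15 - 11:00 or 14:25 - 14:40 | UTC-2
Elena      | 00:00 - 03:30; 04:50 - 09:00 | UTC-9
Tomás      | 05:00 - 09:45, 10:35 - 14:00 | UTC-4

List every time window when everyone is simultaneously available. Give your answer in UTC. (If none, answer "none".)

09:15-10:35, 11:00-12:30, 16:25-16:40

Ines in UTC: 09:15-10:35, 11:00-13:55, 16:25-18:00 (subtract 6h to convert from UTC+6).
Yosef in UTC: 09:15-13:00, 16:25-16:40 (add 2h to convert from UTC-2).
Elena in UTC: 09:00-12:30, 13:50-18:00 (add 9h to convert from UTC-9).
Tomás in UTC: 09:00-13:45, 14:35-18:00 (add 4h to convert from UTC-4).
Ines ∩ Yosef: 09:15-10:35, 11:00-13:00, 16:25-16:40.
Ines ∩ Yosef ∩ Elena: 09:15-10:35, 11:00-12:30, 16:25-16:40.
Ines ∩ Yosef ∩ Elena ∩ Tomás: 09:15-10:35, 11:00-12:30, 16:25-16:40.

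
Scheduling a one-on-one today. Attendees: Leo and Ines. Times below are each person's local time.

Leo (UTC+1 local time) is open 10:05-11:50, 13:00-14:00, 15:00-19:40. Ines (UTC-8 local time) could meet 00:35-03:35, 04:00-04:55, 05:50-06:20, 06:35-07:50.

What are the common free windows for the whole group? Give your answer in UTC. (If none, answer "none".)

09:05-10:50, 12:00-12:55, 14:00-14:20, 14:35-15:50

Leo in UTC: 09:05-10:50, 12:00-13:00, 14:00-18:40 (subtract 1h to convert from UTC+1).
Ines in UTC: 08:35-11:35, 12:00-12:55, 13:50-14:20, 14:35-15:50 (add 8h to convert from UTC-8).
Leo ∩ Ines: 09:05-10:50, 12:00-12:55, 14:00-14:20, 14:35-15:50.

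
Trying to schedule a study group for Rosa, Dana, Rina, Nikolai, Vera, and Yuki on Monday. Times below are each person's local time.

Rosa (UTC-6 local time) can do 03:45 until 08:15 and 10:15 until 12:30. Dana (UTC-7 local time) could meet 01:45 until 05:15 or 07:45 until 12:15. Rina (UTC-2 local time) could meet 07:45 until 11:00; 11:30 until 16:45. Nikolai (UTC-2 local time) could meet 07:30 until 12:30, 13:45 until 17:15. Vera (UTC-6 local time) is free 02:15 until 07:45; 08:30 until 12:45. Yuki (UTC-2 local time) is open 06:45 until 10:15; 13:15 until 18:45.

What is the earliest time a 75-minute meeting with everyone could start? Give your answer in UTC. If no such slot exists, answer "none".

Rosa in UTC: 09:45-14:15, 16:15-18:30 (add 6h to convert from UTC-6).
Dana in UTC: 08:45-12:15, 14:45-19:15 (add 7h to convert from UTC-7).
Rina in UTC: 09:45-13:00, 13:30-18:45 (add 2h to convert from UTC-2).
Nikolai in UTC: 09:30-14:30, 15:45-19:15 (add 2h to convert from UTC-2).
Vera in UTC: 08:15-13:45, 14:30-18:45 (add 6h to convert from UTC-6).
Yuki in UTC: 08:45-12:15, 15:15-20:45 (add 2h to convert from UTC-2).
Rosa ∩ Dana: 09:45-12:15, 16:15-18:30.
Rosa ∩ Dana ∩ Rina: 09:45-12:15, 16:15-18:30.
Rosa ∩ Dana ∩ Rina ∩ Nikolai: 09:45-12:15, 16:15-18:30.
Rosa ∩ Dana ∩ Rina ∩ Nikolai ∩ Vera: 09:45-12:15, 16:15-18:30.
Rosa ∩ Dana ∩ Rina ∩ Nikolai ∩ Vera ∩ Yuki: 09:45-12:15, 16:15-18:30.
The first common window of at least 75 minutes is 09:45-12:15, so the earliest start is 09:45.

09:45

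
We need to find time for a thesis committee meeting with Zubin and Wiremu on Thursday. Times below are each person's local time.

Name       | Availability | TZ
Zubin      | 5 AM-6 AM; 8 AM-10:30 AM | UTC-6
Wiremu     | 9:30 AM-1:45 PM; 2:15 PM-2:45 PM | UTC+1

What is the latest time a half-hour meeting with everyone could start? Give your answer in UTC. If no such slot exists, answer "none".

11:30

Zubin in UTC: 11:00-12:00, 14:00-16:30 (add 6h to convert from UTC-6).
Wiremu in UTC: 08:30-12:45, 13:15-13:45 (subtract 1h to convert from UTC+1).
Zubin ∩ Wiremu: 11:00-12:00.
The last common window of at least 30 minutes is 11:00-12:00; a 30-minute meeting can start as late as 11:30 and still end by 12:00.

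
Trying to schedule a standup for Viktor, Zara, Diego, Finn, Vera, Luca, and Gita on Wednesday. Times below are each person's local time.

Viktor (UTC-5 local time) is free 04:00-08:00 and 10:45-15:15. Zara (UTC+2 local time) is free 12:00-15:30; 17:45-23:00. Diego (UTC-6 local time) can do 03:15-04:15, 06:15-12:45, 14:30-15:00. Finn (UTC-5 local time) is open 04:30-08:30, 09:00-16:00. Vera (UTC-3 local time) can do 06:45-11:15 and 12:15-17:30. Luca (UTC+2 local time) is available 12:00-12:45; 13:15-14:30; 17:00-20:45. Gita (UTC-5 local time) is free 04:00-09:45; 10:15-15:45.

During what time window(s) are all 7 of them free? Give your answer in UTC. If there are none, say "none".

10:00-10:15, 12:15-12:30, 15:45-18:45

Viktor in UTC: 09:00-13:00, 15:45-20:15 (add 5h to convert from UTC-5).
Zara in UTC: 10:00-13:30, 15:45-21:00 (subtract 2h to convert from UTC+2).
Diego in UTC: 09:15-10:15, 12:15-18:45, 20:30-21:00 (add 6h to convert from UTC-6).
Finn in UTC: 09:30-13:30, 14:00-21:00 (add 5h to convert from UTC-5).
Vera in UTC: 09:45-14:15, 15:15-20:30 (add 3h to convert from UTC-3).
Luca in UTC: 10:00-10:45, 11:15-12:30, 15:00-18:45 (subtract 2h to convert from UTC+2).
Gita in UTC: 09:00-14:45, 15:15-20:45 (add 5h to convert from UTC-5).
Viktor ∩ Zara: 10:00-13:00, 15:45-20:15.
Viktor ∩ Zara ∩ Diego: 10:00-10:15, 12:15-13:00, 15:45-18:45.
Viktor ∩ Zara ∩ Diego ∩ Finn: 10:00-10:15, 12:15-13:00, 15:45-18:45.
Viktor ∩ Zara ∩ Diego ∩ Finn ∩ Vera: 10:00-10:15, 12:15-13:00, 15:45-18:45.
Viktor ∩ Zara ∩ Diego ∩ Finn ∩ Vera ∩ Luca: 10:00-10:15, 12:15-12:30, 15:45-18:45.
Viktor ∩ Zara ∩ Diego ∩ Finn ∩ Vera ∩ Luca ∩ Gita: 10:00-10:15, 12:15-12:30, 15:45-18:45.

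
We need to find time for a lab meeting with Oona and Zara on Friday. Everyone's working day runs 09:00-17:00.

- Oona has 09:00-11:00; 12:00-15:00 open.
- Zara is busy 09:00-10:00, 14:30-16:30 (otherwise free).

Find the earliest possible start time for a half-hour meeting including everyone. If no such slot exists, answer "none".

Oona free: 09:00-11:00, 12:00-15:00.
Zara free: 10:00-14:30, 16:30-17:00 (invert busy blocks within the working day).
Oona ∩ Zara: 10:00-11:00, 12:00-14:30.
The first common window of at least 30 minutes is 10:00-11:00, so the earliest start is 10:00.

10:00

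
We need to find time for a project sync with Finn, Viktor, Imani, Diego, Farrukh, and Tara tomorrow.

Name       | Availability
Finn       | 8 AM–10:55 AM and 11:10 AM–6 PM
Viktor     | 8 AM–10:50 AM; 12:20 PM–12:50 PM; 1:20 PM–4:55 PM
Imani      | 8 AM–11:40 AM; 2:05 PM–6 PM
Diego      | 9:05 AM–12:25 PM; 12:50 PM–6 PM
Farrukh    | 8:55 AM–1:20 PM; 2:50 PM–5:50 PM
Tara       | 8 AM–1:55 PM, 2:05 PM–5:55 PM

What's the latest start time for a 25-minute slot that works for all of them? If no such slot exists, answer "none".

16:30

Finn ∩ Viktor: 08:00-10:50, 12:20-12:50, 13:20-16:55.
Finn ∩ Viktor ∩ Imani: 08:00-10:50, 14:05-16:55.
Finn ∩ Viktor ∩ Imani ∩ Diego: 09:05-10:50, 14:05-16:55.
Finn ∩ Viktor ∩ Imani ∩ Diego ∩ Farrukh: 09:05-10:50, 14:50-16:55.
Finn ∩ Viktor ∩ Imani ∩ Diego ∩ Farrukh ∩ Tara: 09:05-10:50, 14:50-16:55.
The last common window of at least 25 minutes is 14:50-16:55; a 25-minute meeting can start as late as 16:30 and still end by 16:55.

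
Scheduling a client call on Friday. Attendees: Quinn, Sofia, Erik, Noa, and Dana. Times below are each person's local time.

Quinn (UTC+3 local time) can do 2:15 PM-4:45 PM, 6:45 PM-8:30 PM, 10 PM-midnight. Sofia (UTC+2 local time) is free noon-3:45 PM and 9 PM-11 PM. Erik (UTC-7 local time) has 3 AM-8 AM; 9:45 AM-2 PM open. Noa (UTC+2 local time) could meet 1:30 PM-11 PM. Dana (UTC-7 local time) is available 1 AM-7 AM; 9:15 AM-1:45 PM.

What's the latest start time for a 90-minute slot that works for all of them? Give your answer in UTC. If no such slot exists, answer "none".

19:15

Quinn in UTC: 11:15-13:45, 15:45-17:30, 19:00-21:00 (subtract 3h to convert from UTC+3).
Sofia in UTC: 10:00-13:45, 19:00-21:00 (subtract 2h to convert from UTC+2).
Erik in UTC: 10:00-15:00, 16:45-21:00 (add 7h to convert from UTC-7).
Noa in UTC: 11:30-21:00 (subtract 2h to convert from UTC+2).
Dana in UTC: 08:00-14:00, 16:15-20:45 (add 7h to convert from UTC-7).
Quinn ∩ Sofia: 11:15-13:45, 19:00-21:00.
Quinn ∩ Sofia ∩ Erik: 11:15-13:45, 19:00-21:00.
Quinn ∩ Sofia ∩ Erik ∩ Noa: 11:30-13:45, 19:00-21:00.
Quinn ∩ Sofia ∩ Erik ∩ Noa ∩ Dana: 11:30-13:45, 19:00-20:45.
The last common window of at least 90 minutes is 19:00-20:45; a 90-minute meeting can start as late as 19:15 and still end by 20:45.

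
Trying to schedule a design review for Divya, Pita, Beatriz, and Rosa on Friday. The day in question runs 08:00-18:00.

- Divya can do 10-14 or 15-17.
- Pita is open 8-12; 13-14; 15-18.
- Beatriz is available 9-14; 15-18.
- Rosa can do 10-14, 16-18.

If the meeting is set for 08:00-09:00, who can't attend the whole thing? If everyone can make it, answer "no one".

Divya: not fully free for 08:00-09:00. Pita: free for 08:00-09:00. Beatriz: not fully free for 08:00-09:00. Rosa: not fully free for 08:00-09:00.

Beatriz, Divya, Rosa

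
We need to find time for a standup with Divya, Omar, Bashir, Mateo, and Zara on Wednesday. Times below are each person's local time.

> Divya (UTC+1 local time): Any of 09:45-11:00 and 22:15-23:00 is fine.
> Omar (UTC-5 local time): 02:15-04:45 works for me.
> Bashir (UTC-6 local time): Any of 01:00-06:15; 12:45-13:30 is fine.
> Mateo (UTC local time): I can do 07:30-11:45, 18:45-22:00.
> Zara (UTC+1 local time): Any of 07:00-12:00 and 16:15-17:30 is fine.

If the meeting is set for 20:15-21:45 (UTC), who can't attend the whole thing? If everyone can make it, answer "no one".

Divya in UTC: 08:45-10:00, 21:15-22:00 (subtract 1h to convert from UTC+1).
Omar in UTC: 07:15-09:45 (add 5h to convert from UTC-5).
Bashir in UTC: 07:00-12:15, 18:45-19:30 (add 6h to convert from UTC-6).
Mateo in UTC: 07:30-11:45, 18:45-22:00.
Zara in UTC: 06:00-11:00, 15:15-16:30 (subtract 1h to convert from UTC+1).
Divya: not fully free for 20:15-21:45. Omar: not fully free for 20:15-21:45. Bashir: not fully free for 20:15-21:45. Mateo: free for 20:15-21:45. Zara: not fully free for 20:15-21:45.

Bashir, Divya, Omar, Zara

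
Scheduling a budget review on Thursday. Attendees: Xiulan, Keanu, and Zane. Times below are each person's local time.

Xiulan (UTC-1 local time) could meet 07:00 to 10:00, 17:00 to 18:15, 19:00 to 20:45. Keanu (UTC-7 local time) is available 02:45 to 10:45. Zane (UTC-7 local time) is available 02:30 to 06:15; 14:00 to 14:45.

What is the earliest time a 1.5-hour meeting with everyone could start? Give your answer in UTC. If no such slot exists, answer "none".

none

Xiulan in UTC: 08:00-11:00, 18:00-19:15, 20:00-21:45 (add 1h to convert from UTC-1).
Keanu in UTC: 09:45-17:45 (add 7h to convert from UTC-7).
Zane in UTC: 09:30-13:15, 21:00-21:45 (add 7h to convert from UTC-7).
Xiulan ∩ Keanu: 09:45-11:00.
Xiulan ∩ Keanu ∩ Zane: 09:45-11:00.
Those are the intersection windows.
No common window is at least 90 minutes long.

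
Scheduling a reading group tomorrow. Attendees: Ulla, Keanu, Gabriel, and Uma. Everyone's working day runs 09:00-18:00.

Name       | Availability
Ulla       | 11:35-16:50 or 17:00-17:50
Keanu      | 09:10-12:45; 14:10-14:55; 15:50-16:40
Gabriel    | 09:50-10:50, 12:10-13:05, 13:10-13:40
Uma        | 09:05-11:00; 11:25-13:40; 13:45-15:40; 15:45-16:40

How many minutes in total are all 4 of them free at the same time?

35

Ulla ∩ Keanu: 11:35-12:45, 14:10-14:55, 15:50-16:40.
Ulla ∩ Keanu ∩ Gabriel: 12:10-12:45.
Ulla ∩ Keanu ∩ Gabriel ∩ Uma: 12:10-12:45.
That's a single block of 35 minutes.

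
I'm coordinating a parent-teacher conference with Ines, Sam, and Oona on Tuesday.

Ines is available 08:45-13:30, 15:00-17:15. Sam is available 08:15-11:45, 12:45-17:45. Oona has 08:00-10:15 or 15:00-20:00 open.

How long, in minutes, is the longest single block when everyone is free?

Ines ∩ Sam: 08:45-11:45, 12:45-13:30, 15:00-17:15.
Ines ∩ Sam ∩ Oona: 08:45-10:15, 15:00-17:15.
Those are the intersection windows.
The longest is 15:00-17:15 at 135 minutes.

135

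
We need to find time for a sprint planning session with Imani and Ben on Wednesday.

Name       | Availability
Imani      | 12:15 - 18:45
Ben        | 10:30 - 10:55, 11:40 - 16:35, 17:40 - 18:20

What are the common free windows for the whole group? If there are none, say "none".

Imani ∩ Ben: 12:15-16:35, 17:40-18:20.
Those are the intersection windows.

12:15-16:35, 17:40-18:20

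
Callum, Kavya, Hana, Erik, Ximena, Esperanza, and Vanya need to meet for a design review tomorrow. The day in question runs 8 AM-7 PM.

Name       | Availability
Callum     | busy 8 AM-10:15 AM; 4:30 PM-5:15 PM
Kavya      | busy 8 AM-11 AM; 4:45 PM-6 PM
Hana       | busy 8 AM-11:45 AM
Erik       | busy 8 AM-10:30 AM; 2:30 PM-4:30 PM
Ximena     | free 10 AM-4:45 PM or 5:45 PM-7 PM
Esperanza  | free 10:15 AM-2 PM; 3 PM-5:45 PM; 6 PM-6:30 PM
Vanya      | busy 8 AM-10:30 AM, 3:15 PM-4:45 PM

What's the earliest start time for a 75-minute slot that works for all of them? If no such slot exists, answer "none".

Callum free: 10:15-16:30, 17:15-19:00 (invert busy blocks within the working day).
Kavya free: 11:00-16:45, 18:00-19:00 (invert busy blocks within the working day).
Hana free: 11:45-19:00 (invert busy blocks within the working day).
Erik free: 10:30-14:30, 16:30-19:00 (invert busy blocks within the working day).
Ximena free: 10:00-16:45, 17:45-19:00.
Esperanza free: 10:15-14:00, 15:00-17:45, 18:00-18:30.
Vanya free: 10:30-15:15, 16:45-19:00 (invert busy blocks within the working day).
Callum ∩ Kavya: 11:00-16:30, 18:00-19:00.
Callum ∩ Kavya ∩ Hana: 11:45-16:30, 18:00-19:00.
Callum ∩ Kavya ∩ Hana ∩ Erik: 11:45-14:30, 18:00-19:00.
Callum ∩ Kavya ∩ Hana ∩ Erik ∩ Ximena: 11:45-14:30, 18:00-19:00.
Callum ∩ Kavya ∩ Hana ∩ Erik ∩ Ximena ∩ Esperanza: 11:45-14:00, 18:00-18:30.
Callum ∩ Kavya ∩ Hana ∩ Erik ∩ Ximena ∩ Esperanza ∩ Vanya: 11:45-14:00, 18:00-18:30.
The first common window of at least 75 minutes is 11:45-14:00, so the earliest start is 11:45.

11:45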